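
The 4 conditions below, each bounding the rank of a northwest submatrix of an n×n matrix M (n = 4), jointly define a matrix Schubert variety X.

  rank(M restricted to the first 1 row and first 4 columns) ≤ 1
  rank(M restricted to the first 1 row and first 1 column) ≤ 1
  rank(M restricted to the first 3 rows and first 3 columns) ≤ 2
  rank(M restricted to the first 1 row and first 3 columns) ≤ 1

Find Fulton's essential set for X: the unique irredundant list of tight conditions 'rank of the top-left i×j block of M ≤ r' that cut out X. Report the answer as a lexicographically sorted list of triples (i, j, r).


Computing R[i][j] = min implied NW-rank bound (n=4, 4 conditions):

  1 | 1 | 1 | 1
  1 | 2 | 2 | 2
  1 | 2 | 2 | 3
  1 | 2 | 3 | 4

giving w = (1, 2, 4, 3) via Δ²R.

D(w) has 1 cell with 1 SE-corner; essential set:

[(3, 3, 2)]


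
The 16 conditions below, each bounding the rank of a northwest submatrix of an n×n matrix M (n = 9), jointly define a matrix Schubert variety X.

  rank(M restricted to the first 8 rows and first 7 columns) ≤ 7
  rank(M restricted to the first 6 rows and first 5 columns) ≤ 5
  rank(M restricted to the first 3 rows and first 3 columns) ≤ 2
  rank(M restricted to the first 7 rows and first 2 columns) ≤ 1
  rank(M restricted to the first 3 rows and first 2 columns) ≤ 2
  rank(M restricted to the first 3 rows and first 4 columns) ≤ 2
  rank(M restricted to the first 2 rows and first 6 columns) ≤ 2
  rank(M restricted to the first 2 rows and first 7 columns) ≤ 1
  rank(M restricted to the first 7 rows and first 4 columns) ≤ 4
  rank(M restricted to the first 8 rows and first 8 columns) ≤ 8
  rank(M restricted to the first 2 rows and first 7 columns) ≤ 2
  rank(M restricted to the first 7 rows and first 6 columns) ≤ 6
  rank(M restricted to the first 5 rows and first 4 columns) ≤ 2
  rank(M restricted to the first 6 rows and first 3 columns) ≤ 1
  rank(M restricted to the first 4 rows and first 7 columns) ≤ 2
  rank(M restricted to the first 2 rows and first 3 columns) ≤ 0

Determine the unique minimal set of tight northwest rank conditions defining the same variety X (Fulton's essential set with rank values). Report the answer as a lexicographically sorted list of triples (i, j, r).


Computing R[i][j] = min implied NW-rank bound (n=9, 16 conditions):

  i=1: 0 0 0 1 1 1 1 1 1
  i=2: 0 0 0 1 1 1 1 2 2
  i=3: 1 1 1 2 2 2 2 3 3
  i=4: 1 1 1 2 2 2 2 3 4
  i=5: 1 1 1 2 3 3 3 4 5
  i=6: 1 1 1 2 3 4 4 5 6
  i=7: 1 1 2 3 4 5 5 6 7
  i=8: 1 2 3 4 5 6 6 7 8
  i=9: 1 2 3 4 5 6 7 8 9

reading off 1-entries of Δ²R: w = (4, 8, 1, 9, 5, 6, 3, 2, 7).

Fulton essential set (5 of the 19 Rothe cells):

[(2, 3, 0), (2, 7, 1), (4, 7, 2), (6, 3, 1), (7, 2, 1)]


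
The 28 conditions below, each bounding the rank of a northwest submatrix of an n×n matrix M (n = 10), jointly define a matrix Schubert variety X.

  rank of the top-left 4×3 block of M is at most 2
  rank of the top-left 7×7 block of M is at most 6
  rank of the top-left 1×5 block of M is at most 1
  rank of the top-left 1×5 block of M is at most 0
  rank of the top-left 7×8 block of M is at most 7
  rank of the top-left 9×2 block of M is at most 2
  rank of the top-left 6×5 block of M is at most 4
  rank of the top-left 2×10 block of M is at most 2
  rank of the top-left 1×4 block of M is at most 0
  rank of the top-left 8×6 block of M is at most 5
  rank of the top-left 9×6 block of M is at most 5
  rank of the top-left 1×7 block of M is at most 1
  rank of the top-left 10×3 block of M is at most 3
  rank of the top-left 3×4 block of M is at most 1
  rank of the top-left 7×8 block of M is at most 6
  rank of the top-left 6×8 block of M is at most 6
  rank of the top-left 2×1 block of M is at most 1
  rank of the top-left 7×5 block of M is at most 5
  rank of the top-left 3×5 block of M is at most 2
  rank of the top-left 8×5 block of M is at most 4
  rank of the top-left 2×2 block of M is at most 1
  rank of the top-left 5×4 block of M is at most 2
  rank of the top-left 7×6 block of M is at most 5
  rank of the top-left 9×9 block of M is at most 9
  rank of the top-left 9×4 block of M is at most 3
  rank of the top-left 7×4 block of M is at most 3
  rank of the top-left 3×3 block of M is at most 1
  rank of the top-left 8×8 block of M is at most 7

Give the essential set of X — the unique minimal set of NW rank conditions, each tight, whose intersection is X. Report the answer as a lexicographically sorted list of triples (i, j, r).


Computing R[i][j] = min implied NW-rank bound (n=10, 28 conditions):

  0 | 0 | 0 | 0 | 0 | 1 | 1 | 1 | 1 | 1
  1 | 1 | 1 | 1 | 1 | 2 | 2 | 2 | 2 | 2
  1 | 1 | 1 | 1 | 2 | 3 | 3 | 3 | 3 | 3
  1 | 2 | 2 | 2 | 3 | 4 | 4 | 4 | 4 | 4
  1 | 2 | 2 | 2 | 3 | 4 | 5 | 5 | 5 | 5
  1 | 2 | 3 | 3 | 4 | 5 | 6 | 6 | 6 | 6
  1 | 2 | 3 | 3 | 4 | 5 | 6 | 6 | 7 | 7
  1 | 2 | 3 | 3 | 4 | 5 | 6 | 7 | 8 | 8
  1 | 2 | 3 | 3 | 4 | 5 | 6 | 7 | 8 | 9
  1 | 2 | 3 | 4 | 5 | 6 | 7 | 8 | 9 | 10

second differences of R give the permutation w = (6, 1, 5, 2, 7, 3, 9, 8, 10, 4).

|D(w)|=14, |Ess(w)|=5:

[(1, 5, 0), (3, 4, 1), (5, 4, 2), (7, 8, 6), (9, 4, 3)]


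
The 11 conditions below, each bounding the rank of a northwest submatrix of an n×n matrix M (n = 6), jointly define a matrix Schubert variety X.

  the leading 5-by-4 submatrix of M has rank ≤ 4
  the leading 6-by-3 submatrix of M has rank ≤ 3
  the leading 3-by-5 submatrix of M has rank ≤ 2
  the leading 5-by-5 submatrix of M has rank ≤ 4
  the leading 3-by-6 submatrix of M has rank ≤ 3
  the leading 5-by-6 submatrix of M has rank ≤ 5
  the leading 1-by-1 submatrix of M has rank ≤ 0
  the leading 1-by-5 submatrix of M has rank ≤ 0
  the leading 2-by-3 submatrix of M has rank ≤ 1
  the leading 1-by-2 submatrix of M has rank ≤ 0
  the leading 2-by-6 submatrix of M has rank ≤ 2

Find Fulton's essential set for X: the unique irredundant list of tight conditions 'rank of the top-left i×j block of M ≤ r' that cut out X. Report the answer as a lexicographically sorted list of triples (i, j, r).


Computing R[i][j] = min implied NW-rank bound (n=6, 11 conditions):

  row 1: 0, 0, 0, 0, 0, 1
  row 2: 1, 1, 1, 1, 1, 2
  row 3: 1, 2, 2, 2, 2, 3
  row 4: 1, 2, 3, 3, 3, 4
  row 5: 1, 2, 3, 4, 4, 5
  row 6: 1, 2, 3, 4, 5, 6

second differences of R give the permutation w = (6, 1, 2, 3, 4, 5).

1 SE-corner of the 5-cell Rothe diagram gives Ess(w):

[(1, 5, 0)]


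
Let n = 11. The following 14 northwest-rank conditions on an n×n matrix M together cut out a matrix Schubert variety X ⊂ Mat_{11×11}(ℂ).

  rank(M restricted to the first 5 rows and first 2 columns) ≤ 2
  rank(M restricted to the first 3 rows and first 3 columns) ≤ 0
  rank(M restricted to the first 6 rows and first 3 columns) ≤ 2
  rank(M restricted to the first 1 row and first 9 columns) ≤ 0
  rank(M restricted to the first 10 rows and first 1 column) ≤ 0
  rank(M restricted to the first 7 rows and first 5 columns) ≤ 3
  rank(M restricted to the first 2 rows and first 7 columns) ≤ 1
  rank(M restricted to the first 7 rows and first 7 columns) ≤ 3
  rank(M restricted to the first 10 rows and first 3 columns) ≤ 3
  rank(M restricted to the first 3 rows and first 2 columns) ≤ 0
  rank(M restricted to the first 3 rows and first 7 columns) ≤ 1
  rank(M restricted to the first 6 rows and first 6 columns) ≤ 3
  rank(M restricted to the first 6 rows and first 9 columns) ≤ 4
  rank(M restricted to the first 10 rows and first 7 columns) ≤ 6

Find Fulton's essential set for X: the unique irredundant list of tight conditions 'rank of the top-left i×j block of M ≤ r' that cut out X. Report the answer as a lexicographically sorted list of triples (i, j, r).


Reconstructing r_w from the 14 given conditions:

  R[1]: 0 | 0 | 0 | 0 | 0 | 0 | 0 | 0 | 0 | 1 | 1
  R[2]: 0 | 0 | 0 | 1 | 1 | 1 | 1 | 1 | 1 | 2 | 2
  R[3]: 0 | 0 | 0 | 1 | 1 | 1 | 1 | 2 | 2 | 3 | 3
  R[4]: 0 | 1 | 1 | 2 | 2 | 2 | 2 | 3 | 3 | 4 | 4
  R[5]: 0 | 1 | 2 | 3 | 3 | 3 | 3 | 4 | 4 | 5 | 5
  R[6]: 0 | 1 | 2 | 3 | 3 | 3 | 3 | 4 | 4 | 5 | 6
  R[7]: 0 | 1 | 2 | 3 | 3 | 3 | 3 | 4 | 5 | 6 | 7
  R[8]: 0 | 1 | 2 | 3 | 4 | 4 | 4 | 5 | 6 | 7 | 8
  R[9]: 0 | 1 | 2 | 3 | 4 | 5 | 5 | 6 | 7 | 8 | 9
  R[10]: 0 | 1 | 2 | 3 | 4 | 5 | 6 | 7 | 8 | 9 | 10
  R[11]: 1 | 2 | 3 | 4 | 5 | 6 | 7 | 8 | 9 | 10 | 11

so w = (10, 4, 8, 2, 3, 11, 9, 5, 6, 7, 1).

D(w) has 32 cells with 6 SE-corners; essential set:

[(1, 9, 0), (3, 3, 0), (3, 7, 1), (6, 9, 4), (7, 7, 3), (10, 1, 0)]


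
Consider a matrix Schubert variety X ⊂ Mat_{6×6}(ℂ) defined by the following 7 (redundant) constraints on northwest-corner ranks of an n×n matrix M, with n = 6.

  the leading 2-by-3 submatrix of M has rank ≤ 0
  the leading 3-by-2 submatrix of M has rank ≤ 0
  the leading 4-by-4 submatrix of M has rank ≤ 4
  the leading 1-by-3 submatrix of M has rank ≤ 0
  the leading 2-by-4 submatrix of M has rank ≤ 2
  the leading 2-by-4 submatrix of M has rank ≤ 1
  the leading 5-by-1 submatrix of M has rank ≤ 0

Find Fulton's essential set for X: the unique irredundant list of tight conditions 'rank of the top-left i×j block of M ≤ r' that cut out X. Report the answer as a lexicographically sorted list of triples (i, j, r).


The tightest implied rank at each (i,j), from the 7 conditions:

  row 1: 0 0 0 1 1 1
  row 2: 0 0 0 1 2 2
  row 3: 0 0 1 2 3 3
  row 4: 0 1 2 3 4 4
  row 5: 0 1 2 3 4 5
  row 6: 1 2 3 4 5 6

so w = (4, 5, 3, 2, 6, 1).

Fulton essential set (3 of the 10 Rothe cells):

[(2, 3, 0), (3, 2, 0), (5, 1, 0)]


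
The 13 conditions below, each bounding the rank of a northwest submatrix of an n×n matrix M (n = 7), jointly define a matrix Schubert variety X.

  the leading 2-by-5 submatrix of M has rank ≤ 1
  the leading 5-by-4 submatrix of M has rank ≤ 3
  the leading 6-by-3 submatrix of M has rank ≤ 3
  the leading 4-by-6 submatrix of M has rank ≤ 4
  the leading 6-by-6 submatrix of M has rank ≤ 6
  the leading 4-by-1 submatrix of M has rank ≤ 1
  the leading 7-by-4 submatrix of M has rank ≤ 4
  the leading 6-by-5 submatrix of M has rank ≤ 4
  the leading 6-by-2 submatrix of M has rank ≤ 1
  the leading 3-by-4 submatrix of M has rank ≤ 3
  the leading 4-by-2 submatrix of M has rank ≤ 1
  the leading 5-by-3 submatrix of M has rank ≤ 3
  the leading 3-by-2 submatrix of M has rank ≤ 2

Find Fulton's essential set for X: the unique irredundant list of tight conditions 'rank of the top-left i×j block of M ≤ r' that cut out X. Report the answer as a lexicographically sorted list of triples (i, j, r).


Rank table r_w(7×7) implied by the 13 constraints:

  R[1]: 1 | 1 | 1 | 1 | 1 | 1 | 1
  R[2]: 1 | 1 | 1 | 1 | 1 | 2 | 2
  R[3]: 1 | 1 | 2 | 2 | 2 | 3 | 3
  R[4]: 1 | 1 | 2 | 3 | 3 | 4 | 4
  R[5]: 1 | 1 | 2 | 3 | 4 | 5 | 5
  R[6]: 1 | 1 | 2 | 3 | 4 | 5 | 6
  R[7]: 1 | 2 | 3 | 4 | 5 | 6 | 7

reading off 1-entries of Δ²R: w = (1, 6, 3, 4, 5, 7, 2).

D(w) has 8 cells with 2 SE-corners; essential set:

[(2, 5, 1), (6, 2, 1)]


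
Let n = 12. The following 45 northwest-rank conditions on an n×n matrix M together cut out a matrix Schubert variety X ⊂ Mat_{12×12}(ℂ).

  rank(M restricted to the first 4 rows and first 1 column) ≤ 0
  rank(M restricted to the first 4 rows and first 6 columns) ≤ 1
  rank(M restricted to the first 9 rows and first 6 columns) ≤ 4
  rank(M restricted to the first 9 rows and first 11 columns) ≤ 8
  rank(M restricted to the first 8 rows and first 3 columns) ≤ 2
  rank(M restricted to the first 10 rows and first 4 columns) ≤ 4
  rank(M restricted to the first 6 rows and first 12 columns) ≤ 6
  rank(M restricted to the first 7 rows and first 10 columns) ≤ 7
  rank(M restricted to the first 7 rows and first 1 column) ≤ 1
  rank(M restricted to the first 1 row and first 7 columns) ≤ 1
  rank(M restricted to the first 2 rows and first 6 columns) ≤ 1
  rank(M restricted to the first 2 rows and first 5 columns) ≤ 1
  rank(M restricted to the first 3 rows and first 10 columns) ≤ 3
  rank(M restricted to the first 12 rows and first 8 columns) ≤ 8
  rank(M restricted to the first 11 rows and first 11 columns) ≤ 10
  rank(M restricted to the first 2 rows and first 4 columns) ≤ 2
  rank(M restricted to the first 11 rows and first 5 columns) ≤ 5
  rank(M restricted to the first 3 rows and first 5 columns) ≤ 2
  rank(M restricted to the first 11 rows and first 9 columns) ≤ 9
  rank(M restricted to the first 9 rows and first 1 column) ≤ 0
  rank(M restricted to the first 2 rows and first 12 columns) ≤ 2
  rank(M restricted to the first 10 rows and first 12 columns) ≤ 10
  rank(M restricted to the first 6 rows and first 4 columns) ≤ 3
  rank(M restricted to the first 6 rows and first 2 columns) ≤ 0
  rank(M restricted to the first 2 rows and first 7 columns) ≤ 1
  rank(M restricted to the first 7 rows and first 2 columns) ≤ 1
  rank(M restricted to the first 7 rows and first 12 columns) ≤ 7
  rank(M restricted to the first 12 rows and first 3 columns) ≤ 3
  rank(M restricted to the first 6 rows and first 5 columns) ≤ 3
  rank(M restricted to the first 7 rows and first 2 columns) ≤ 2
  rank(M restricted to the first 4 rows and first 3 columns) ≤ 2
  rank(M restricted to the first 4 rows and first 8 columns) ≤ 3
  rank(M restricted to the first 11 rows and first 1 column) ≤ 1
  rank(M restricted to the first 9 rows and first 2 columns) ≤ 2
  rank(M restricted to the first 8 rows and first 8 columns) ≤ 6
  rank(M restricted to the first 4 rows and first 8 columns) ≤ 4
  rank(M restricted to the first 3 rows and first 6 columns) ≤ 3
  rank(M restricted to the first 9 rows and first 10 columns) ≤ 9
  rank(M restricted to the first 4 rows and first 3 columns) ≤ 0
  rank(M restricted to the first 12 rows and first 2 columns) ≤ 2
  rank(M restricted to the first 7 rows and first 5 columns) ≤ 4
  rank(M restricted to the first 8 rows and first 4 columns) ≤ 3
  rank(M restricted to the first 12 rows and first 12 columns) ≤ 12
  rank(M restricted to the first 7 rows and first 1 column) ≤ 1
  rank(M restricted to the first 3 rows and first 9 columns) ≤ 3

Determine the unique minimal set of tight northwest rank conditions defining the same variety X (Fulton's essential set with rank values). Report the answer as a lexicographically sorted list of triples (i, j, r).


Recovering R(i,j) via the rank-extension bound from the 45 conditions:

  i=1: 0 | 0 | 0 | 1 | 1 | 1 | 1 | 1 | 1 | 1 | 1 | 1
  i=2: 0 | 0 | 0 | 1 | 1 | 1 | 1 | 2 | 2 | 2 | 2 | 2
  i=3: 0 | 0 | 0 | 1 | 1 | 1 | 2 | 3 | 3 | 3 | 3 | 3
  i=4: 0 | 0 | 0 | 1 | 1 | 1 | 2 | 3 | 4 | 4 | 4 | 4
  i=5: 0 | 0 | 1 | 2 | 2 | 2 | 3 | 4 | 5 | 5 | 5 | 5
  i=6: 0 | 0 | 1 | 2 | 3 | 3 | 4 | 5 | 6 | 6 | 6 | 6
  i=7: 0 | 1 | 2 | 3 | 4 | 4 | 5 | 6 | 7 | 7 | 7 | 7
  i=8: 0 | 1 | 2 | 3 | 4 | 4 | 5 | 6 | 7 | 8 | 8 | 8
  i=9: 0 | 1 | 2 | 3 | 4 | 4 | 5 | 6 | 7 | 8 | 8 | 9
  i=10: 1 | 2 | 3 | 4 | 5 | 5 | 6 | 7 | 8 | 9 | 9 | 10
  i=11: 1 | 2 | 3 | 4 | 5 | 6 | 7 | 8 | 9 | 10 | 10 | 11
  i=12: 1 | 2 | 3 | 4 | 5 | 6 | 7 | 8 | 9 | 10 | 11 | 12

reading off 1-entries of Δ²R: w = (4, 8, 7, 9, 3, 5, 2, 10, 12, 1, 6, 11).

D(w) has 29 cells with 7 SE-corners; essential set:

[(2, 7, 1), (4, 3, 0), (4, 6, 1), (6, 2, 0), (9, 1, 0), (9, 6, 4), (9, 11, 8)]


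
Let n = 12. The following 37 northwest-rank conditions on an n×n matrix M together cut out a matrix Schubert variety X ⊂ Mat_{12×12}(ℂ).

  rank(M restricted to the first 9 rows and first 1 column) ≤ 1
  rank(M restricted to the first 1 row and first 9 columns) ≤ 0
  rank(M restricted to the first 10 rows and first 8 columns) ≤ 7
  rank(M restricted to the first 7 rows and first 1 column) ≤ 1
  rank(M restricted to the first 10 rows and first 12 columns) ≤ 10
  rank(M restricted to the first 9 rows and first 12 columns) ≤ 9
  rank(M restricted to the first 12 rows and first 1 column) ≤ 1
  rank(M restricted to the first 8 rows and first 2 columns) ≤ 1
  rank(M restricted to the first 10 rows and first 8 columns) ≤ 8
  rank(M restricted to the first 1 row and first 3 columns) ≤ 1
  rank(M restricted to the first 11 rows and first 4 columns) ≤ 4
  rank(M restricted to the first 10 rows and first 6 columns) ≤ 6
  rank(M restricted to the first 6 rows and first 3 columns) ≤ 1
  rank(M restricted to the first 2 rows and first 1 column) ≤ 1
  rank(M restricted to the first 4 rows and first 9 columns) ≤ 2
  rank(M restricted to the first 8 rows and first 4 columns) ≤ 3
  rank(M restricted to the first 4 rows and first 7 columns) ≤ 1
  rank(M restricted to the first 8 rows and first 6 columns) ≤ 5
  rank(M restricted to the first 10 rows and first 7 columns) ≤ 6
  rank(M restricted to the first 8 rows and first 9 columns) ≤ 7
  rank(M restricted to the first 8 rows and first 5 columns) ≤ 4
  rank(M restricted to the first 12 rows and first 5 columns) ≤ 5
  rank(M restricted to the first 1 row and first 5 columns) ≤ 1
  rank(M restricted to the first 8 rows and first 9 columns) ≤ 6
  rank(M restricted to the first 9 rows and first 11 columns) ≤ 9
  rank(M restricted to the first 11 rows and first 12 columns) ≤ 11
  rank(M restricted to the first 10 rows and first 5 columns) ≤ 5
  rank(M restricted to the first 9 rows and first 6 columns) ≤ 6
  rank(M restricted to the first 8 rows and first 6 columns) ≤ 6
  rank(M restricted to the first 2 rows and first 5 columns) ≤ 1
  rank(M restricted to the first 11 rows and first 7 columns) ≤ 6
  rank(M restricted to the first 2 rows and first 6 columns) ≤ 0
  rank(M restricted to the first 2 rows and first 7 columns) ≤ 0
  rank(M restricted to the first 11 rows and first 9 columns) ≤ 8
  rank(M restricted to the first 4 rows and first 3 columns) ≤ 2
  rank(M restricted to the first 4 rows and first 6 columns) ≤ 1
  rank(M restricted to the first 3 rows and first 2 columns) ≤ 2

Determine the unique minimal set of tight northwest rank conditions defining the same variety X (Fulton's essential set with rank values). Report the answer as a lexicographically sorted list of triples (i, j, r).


The tightest implied rank at each (i,j), from the 37 conditions:

  i=1: 0, 0, 0, 0, 0, 0, 0, 0, 0, 1, 1, 1
  i=2: 0, 0, 0, 0, 0, 0, 0, 1, 1, 2, 2, 2
  i=3: 1, 1, 1, 1, 1, 1, 1, 2, 2, 3, 3, 3
  i=4: 1, 1, 1, 1, 1, 1, 1, 2, 2, 3, 4, 4
  i=5: 1, 1, 1, 2, 2, 2, 2, 3, 3, 4, 5, 5
  i=6: 1, 1, 1, 2, 3, 3, 3, 4, 4, 5, 6, 6
  i=7: 1, 1, 2, 3, 4, 4, 4, 5, 5, 6, 7, 7
  i=8: 1, 1, 2, 3, 4, 5, 5, 6, 6, 7, 8, 8
  i=9: 1, 2, 3, 4, 5, 6, 6, 7, 7, 8, 9, 9
  i=10: 1, 2, 3, 4, 5, 6, 6, 7, 8, 9, 10, 10
  i=11: 1, 2, 3, 4, 5, 6, 6, 7, 8, 9, 10, 11
  i=12: 1, 2, 3, 4, 5, 6, 7, 8, 9, 10, 11, 12

second differences of R give the permutation w = (10, 8, 1, 11, 4, 5, 3, 6, 2, 9, 12, 7).

7 SE-corners of the 31-cell Rothe diagram give Ess(w):

[(1, 9, 0), (2, 7, 0), (4, 7, 1), (4, 9, 2), (6, 3, 1), (8, 2, 1), (11, 7, 6)]


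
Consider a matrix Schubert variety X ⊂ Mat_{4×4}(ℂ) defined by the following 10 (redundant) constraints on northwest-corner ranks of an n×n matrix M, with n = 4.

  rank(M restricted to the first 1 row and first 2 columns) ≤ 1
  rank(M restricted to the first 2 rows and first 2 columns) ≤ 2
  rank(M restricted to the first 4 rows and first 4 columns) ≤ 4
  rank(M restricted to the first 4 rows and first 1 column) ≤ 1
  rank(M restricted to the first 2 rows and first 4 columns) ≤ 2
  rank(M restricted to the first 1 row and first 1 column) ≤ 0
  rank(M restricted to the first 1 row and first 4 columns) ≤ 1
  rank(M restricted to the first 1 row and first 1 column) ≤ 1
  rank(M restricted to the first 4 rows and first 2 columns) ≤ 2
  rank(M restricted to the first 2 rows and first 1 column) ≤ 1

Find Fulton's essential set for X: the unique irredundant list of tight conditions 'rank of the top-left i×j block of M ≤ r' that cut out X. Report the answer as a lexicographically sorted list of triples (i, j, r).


Recovering R(i,j) via the rank-extension bound from the 10 conditions:

  0 1 1 1
  1 2 2 2
  1 2 3 3
  1 2 3 4

second differences of R give the permutation w = (2, 1, 3, 4).

D(w) has 1 cell with 1 SE-corner; essential set:

[(1, 1, 0)]


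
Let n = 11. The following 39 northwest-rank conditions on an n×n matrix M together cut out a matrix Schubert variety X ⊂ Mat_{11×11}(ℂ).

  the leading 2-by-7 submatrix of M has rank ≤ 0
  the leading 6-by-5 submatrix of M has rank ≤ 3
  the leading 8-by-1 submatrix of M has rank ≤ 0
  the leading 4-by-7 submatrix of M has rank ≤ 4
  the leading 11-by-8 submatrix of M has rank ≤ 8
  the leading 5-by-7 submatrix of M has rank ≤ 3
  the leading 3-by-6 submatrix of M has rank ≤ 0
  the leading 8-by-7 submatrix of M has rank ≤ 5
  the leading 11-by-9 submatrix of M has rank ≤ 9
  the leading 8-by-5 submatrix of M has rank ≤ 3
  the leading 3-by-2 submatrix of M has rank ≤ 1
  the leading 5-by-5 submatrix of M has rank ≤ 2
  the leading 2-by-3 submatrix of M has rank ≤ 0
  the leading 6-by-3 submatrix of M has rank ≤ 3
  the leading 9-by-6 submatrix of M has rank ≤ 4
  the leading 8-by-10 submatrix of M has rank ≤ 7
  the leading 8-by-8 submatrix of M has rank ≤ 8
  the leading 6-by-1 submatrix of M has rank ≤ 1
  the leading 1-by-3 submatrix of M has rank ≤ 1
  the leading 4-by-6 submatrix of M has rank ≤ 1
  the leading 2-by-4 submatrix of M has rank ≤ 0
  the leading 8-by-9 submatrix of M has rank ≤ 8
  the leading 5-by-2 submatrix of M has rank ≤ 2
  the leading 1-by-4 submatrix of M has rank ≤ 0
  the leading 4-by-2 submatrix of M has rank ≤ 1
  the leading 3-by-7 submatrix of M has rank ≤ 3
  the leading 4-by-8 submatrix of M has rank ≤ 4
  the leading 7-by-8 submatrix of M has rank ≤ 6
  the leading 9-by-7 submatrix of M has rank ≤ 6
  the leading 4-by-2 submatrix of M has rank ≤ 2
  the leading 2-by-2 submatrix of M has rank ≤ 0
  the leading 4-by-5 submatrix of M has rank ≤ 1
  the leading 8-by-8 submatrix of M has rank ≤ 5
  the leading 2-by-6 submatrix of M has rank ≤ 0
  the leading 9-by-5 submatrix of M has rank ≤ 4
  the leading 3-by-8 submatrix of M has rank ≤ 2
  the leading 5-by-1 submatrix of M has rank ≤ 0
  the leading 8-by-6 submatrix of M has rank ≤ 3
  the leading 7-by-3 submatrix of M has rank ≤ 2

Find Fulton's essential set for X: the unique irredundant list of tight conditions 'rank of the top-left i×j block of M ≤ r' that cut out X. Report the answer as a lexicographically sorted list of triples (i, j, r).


Reconstructing r_w from the 39 given conditions:

  R[1]: 0 0 0 0 0 0 0 1 1 1 1
  R[2]: 0 0 0 0 0 0 0 1 2 2 2
  R[3]: 0 0 0 0 0 0 1 2 3 3 3
  R[4]: 0 1 1 1 1 1 2 3 4 4 4
  R[5]: 0 1 2 2 2 2 3 4 5 5 5
  R[6]: 0 1 2 3 3 3 4 5 6 6 6
  R[7]: 0 1 2 3 3 3 4 5 6 7 7
  R[8]: 0 1 2 3 3 3 4 5 6 7 8
  R[9]: 1 2 3 4 4 4 5 6 7 8 9
  R[10]: 1 2 3 4 5 5 6 7 8 9 10
  R[11]: 1 2 3 4 5 6 7 8 9 10 11

hence w(1..11) = (8, 9, 7, 2, 3, 4, 10, 11, 1, 5, 6).

4 SE-corners of the 29-cell Rothe diagram give Ess(w):

[(2, 7, 0), (3, 6, 0), (8, 1, 0), (8, 6, 3)]


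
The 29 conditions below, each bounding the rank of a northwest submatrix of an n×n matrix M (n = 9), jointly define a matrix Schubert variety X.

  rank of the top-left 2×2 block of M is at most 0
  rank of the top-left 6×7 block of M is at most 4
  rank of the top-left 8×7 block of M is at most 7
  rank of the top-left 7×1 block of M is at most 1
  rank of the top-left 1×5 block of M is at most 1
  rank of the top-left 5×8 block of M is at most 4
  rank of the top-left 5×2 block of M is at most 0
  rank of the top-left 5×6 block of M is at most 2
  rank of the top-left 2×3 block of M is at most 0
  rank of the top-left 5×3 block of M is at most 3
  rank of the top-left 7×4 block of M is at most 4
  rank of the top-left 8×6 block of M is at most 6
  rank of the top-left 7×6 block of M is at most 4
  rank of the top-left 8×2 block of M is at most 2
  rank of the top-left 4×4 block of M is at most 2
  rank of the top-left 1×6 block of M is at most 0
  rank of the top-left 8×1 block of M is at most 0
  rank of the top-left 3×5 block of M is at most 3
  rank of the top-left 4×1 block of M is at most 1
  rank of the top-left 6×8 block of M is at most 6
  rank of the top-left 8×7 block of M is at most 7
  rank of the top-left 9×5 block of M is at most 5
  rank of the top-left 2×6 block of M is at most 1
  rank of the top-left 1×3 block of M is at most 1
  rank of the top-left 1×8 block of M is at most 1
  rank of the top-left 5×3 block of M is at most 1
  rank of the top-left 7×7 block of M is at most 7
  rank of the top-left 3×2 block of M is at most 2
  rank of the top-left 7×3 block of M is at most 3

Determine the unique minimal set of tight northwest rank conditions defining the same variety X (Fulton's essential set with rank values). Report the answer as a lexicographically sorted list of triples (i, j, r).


Reconstructing r_w from the 29 given conditions:

  row 1: 0  0  0  0  0  0  1  1  1
  row 2: 0  0  0  1  1  1  2  2  2
  row 3: 0  0  1  2  2  2  3  3  3
  row 4: 0  0  1  2  2  2  3  4  4
  row 5: 0  0  1  2  2  2  3  4  5
  row 6: 0  1  2  3  3  3  4  5  6
  row 7: 0  1  2  3  4  4  5  6  7
  row 8: 0  1  2  3  4  5  6  7  8
  row 9: 1  2  3  4  5  6  7  8  9

reading off 1-entries of Δ²R: w = (7, 4, 3, 8, 9, 2, 5, 6, 1).

D(w) has 22 cells with 5 SE-corners; essential set:

[(1, 6, 0), (2, 3, 0), (5, 2, 0), (5, 6, 2), (8, 1, 0)]


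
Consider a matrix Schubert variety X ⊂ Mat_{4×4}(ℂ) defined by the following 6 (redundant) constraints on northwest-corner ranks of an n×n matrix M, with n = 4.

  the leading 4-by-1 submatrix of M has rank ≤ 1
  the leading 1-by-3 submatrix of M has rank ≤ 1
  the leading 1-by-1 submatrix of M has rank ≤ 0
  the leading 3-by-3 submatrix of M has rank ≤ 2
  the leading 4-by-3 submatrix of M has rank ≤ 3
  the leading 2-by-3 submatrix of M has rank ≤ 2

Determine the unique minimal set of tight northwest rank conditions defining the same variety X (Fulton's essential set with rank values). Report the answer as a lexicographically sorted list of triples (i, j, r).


Computing R[i][j] = min implied NW-rank bound (n=4, 6 conditions):

  R[1]: 0, 1, 1, 1
  R[2]: 1, 2, 2, 2
  R[3]: 1, 2, 2, 3
  R[4]: 1, 2, 3, 4

giving w = (2, 1, 4, 3) via Δ²R.

Fulton essential set (2 of the 2 Rothe cells):

[(1, 1, 0), (3, 3, 2)]


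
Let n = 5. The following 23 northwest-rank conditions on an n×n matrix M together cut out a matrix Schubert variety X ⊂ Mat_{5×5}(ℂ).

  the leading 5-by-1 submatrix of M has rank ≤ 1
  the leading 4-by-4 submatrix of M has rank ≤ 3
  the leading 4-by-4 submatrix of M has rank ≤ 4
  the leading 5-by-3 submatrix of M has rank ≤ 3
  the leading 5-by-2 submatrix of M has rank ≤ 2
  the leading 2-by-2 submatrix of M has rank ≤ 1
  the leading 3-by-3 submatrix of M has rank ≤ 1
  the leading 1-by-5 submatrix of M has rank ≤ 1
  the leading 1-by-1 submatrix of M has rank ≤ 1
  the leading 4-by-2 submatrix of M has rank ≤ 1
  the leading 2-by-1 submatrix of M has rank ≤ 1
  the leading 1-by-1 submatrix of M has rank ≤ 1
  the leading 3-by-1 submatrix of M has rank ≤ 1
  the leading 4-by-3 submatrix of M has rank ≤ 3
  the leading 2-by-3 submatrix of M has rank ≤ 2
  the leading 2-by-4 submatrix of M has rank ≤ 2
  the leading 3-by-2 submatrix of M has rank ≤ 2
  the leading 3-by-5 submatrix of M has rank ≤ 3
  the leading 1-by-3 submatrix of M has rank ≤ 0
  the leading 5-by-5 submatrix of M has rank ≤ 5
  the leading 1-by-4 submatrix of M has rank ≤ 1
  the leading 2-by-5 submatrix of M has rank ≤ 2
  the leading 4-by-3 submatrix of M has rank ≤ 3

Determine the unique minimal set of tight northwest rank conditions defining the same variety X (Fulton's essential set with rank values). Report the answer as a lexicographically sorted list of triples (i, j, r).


Recovering R(i,j) via the rank-extension bound from the 23 conditions:

  R[1]: 0, 0, 0, 1, 1
  R[2]: 1, 1, 1, 2, 2
  R[3]: 1, 1, 1, 2, 3
  R[4]: 1, 1, 2, 3, 4
  R[5]: 1, 2, 3, 4, 5

the unique w with this rank table is (4, 1, 5, 3, 2).

D(w) has 6 cells with 3 SE-corners; essential set:

[(1, 3, 0), (3, 3, 1), (4, 2, 1)]


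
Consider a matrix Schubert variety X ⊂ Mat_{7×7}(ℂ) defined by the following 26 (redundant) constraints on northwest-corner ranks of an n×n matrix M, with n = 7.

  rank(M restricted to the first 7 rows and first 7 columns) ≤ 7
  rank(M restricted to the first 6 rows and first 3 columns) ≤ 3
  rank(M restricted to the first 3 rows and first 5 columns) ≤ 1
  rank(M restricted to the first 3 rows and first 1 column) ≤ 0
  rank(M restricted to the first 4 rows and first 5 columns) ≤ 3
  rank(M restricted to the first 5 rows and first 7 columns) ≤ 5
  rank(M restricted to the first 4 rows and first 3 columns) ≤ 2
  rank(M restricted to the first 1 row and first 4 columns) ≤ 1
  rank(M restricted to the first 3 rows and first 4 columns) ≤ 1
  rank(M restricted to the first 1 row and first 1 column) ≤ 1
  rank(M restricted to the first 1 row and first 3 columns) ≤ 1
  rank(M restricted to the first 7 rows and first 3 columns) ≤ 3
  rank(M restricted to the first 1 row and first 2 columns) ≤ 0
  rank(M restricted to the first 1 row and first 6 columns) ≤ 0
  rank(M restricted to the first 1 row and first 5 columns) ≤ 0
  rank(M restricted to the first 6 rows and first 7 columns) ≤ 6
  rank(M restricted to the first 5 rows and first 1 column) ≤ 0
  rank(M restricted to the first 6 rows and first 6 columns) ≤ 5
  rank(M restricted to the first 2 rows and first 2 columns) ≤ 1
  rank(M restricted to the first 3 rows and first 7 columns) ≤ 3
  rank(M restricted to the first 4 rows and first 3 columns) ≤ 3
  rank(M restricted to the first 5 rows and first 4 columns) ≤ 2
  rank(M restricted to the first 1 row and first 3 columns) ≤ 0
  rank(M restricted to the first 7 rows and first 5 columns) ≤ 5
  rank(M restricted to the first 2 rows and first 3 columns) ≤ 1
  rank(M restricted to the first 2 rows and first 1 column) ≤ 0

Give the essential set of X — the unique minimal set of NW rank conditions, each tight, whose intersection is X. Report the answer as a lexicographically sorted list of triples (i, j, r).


Recovering R(i,j) via the rank-extension bound from the 26 conditions:

  row 1: 0  0  0  0  0  0  1
  row 2: 0  1  1  1  1  1  2
  row 3: 0  1  1  1  1  2  3
  row 4: 0  1  2  2  2  3  4
  row 5: 0  1  2  2  3  4  5
  row 6: 1  2  3  3  4  5  6
  row 7: 1  2  3  4  5  6  7

reading off 1-entries of Δ²R: w = (7, 2, 6, 3, 5, 1, 4).

Rothe diagram D(w) (14 cells), 4 SE-corners (essential conditions):

[(1, 6, 0), (3, 5, 1), (5, 1, 0), (5, 4, 2)]


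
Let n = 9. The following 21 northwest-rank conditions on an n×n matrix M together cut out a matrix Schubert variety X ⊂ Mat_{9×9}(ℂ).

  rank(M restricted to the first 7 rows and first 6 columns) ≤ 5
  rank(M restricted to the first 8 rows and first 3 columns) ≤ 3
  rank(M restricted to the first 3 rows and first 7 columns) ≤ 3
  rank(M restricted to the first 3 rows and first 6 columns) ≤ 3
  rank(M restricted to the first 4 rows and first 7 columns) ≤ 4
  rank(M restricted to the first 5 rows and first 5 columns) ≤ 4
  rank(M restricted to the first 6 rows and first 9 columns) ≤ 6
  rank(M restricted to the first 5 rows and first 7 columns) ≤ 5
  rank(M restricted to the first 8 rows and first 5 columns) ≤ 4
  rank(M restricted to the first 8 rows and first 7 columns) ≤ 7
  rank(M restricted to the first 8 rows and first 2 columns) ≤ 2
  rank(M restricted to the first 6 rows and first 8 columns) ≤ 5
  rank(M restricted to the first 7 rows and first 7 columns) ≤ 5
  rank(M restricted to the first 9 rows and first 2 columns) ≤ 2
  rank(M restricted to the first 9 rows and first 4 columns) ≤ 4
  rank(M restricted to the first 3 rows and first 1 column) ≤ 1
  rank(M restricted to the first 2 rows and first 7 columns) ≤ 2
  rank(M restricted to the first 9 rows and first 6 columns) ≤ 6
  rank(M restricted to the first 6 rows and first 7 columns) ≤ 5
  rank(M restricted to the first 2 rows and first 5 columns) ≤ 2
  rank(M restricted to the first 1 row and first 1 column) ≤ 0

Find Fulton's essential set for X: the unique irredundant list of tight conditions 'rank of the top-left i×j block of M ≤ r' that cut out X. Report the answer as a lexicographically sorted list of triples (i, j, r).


Recovering R(i,j) via the rank-extension bound from the 21 conditions:

  i=1: 0  1  1  1  1  1  1  1  1
  i=2: 1  2  2  2  2  2  2  2  2
  i=3: 1  2  3  3  3  3  3  3  3
  i=4: 1  2  3  4  4  4  4  4  4
  i=5: 1  2  3  4  4  5  5  5  5
  i=6: 1  2  3  4  4  5  5  5  6
  i=7: 1  2  3  4  4  5  5  6  7
  i=8: 1  2  3  4  4  5  6  7  8
  i=9: 1  2  3  4  5  6  7  8  9

so w = (2, 1, 3, 4, 6, 9, 8, 7, 5).

Fulton essential set (4 of the 8 Rothe cells):

[(1, 1, 0), (6, 8, 5), (7, 7, 5), (8, 5, 4)]


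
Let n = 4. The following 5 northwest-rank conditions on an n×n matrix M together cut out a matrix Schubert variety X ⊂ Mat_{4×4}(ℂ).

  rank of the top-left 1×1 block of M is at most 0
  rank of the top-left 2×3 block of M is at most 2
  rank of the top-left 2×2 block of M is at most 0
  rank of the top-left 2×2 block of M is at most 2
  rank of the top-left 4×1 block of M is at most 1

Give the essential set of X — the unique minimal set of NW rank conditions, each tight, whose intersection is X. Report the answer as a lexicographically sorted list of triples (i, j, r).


Reconstructing r_w from the 5 given conditions:

  R[1]: 0  0  1  1
  R[2]: 0  0  1  2
  R[3]: 1  1  2  3
  R[4]: 1  2  3  4

hence w(1..4) = (3, 4, 1, 2).

Fulton essential set (1 of the 4 Rothe cells):

[(2, 2, 0)]


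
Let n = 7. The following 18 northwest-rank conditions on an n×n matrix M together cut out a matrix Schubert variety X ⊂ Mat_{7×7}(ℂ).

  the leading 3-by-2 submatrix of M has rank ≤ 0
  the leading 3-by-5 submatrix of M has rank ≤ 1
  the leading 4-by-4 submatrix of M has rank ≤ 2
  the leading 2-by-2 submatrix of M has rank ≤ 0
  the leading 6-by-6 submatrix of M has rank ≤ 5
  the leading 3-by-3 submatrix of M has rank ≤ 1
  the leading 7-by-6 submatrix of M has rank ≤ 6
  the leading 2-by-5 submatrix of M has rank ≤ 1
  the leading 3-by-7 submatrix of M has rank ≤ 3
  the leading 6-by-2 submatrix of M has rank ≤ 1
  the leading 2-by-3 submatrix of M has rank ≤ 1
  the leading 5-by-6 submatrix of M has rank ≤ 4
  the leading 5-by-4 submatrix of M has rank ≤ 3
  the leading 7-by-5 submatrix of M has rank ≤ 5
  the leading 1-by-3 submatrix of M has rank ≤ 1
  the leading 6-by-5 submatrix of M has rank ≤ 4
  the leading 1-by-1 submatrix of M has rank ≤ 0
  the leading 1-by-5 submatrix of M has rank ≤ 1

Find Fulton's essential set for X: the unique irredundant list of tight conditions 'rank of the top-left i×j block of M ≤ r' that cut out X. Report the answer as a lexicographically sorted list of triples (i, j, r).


Computing R[i][j] = min implied NW-rank bound (n=7, 18 conditions):

  0 0 1 1 1 1 1
  0 0 1 1 1 2 2
  0 0 1 1 1 2 3
  1 1 2 2 2 3 4
  1 1 2 3 3 4 5
  1 1 2 3 4 5 6
  1 2 3 4 5 6 7

reading off 1-entries of Δ²R: w = (3, 6, 7, 1, 4, 5, 2).

ℓ(w)=12; the 3 essential cells (i,j,r):

[(3, 2, 0), (3, 5, 1), (6, 2, 1)]


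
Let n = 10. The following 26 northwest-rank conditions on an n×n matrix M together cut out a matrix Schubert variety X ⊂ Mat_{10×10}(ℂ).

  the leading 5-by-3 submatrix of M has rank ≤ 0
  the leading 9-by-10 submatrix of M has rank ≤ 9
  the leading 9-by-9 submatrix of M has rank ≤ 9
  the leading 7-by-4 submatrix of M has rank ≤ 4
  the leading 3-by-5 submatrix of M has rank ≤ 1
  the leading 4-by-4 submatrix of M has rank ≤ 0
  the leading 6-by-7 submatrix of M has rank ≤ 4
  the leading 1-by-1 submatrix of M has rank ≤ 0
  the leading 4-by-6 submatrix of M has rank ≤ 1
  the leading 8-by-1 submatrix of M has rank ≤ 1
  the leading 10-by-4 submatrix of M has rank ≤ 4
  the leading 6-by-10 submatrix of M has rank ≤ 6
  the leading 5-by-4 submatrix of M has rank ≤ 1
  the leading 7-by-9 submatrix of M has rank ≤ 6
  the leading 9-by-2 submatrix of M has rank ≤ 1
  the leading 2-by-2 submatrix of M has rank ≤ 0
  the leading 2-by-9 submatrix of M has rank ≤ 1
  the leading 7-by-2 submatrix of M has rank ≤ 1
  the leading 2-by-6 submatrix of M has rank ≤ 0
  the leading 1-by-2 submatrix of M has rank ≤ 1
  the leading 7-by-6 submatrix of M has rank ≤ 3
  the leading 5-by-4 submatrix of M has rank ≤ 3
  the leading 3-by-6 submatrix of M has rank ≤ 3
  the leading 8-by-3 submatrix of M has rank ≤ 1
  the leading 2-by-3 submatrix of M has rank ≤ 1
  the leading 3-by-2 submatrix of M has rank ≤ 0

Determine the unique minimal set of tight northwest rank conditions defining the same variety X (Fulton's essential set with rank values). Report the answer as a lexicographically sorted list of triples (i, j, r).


Rank table r_w(10×10) implied by the 26 constraints:

  row 1: 0 0 0 0 0 0 1 1 1 1
  row 2: 0 0 0 0 0 0 1 1 1 2
  row 3: 0 0 0 0 1 1 2 2 2 3
  row 4: 0 0 0 0 1 1 2 3 3 4
  row 5: 0 0 0 1 2 2 3 4 4 5
  row 6: 1 1 1 2 3 3 4 5 5 6
  row 7: 1 1 1 2 3 3 4 5 6 7
  row 8: 1 1 1 2 3 4 5 6 7 8
  row 9: 1 1 2 3 4 5 6 7 8 9
  row 10: 1 2 3 4 5 6 7 8 9 10

reading off 1-entries of Δ²R: w = (7, 10, 5, 8, 4, 1, 9, 6, 3, 2).

Fulton essential set (8 of the 32 Rothe cells):

[(2, 6, 0), (2, 9, 1), (4, 4, 0), (4, 6, 1), (5, 3, 0), (7, 6, 3), (8, 3, 1), (9, 2, 1)]


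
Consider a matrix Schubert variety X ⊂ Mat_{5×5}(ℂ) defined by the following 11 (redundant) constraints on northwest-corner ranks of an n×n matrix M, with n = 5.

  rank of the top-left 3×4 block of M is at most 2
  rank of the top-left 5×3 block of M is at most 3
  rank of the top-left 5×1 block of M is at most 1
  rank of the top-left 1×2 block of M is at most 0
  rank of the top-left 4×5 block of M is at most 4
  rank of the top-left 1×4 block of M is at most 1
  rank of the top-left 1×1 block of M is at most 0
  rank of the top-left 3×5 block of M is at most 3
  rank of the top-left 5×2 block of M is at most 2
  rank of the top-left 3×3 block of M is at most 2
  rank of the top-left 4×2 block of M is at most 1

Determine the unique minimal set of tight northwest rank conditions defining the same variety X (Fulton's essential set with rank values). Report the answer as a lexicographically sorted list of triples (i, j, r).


Reconstructing r_w from the 11 given conditions:

  i=1: 0 | 0 | 1 | 1 | 1
  i=2: 1 | 1 | 2 | 2 | 2
  i=3: 1 | 1 | 2 | 2 | 3
  i=4: 1 | 1 | 2 | 3 | 4
  i=5: 1 | 2 | 3 | 4 | 5

the unique w with this rank table is (3, 1, 5, 4, 2).

|D(w)|=5, |Ess(w)|=3:

[(1, 2, 0), (3, 4, 2), (4, 2, 1)]


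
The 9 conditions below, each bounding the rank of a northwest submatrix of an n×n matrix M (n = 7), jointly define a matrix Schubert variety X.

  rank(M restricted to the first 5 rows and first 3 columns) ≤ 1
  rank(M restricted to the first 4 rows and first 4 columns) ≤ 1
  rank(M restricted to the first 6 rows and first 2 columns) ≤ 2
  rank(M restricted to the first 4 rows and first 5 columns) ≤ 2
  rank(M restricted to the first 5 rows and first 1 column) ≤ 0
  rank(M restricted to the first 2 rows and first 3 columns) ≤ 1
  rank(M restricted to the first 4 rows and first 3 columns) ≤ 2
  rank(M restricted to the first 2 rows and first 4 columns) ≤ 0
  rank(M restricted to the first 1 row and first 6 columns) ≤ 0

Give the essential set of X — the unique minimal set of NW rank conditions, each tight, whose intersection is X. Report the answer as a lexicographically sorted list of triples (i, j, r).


Computing R[i][j] = min implied NW-rank bound (n=7, 9 conditions):

  i=1: 0  0  0  0  0  0  1
  i=2: 0  0  0  0  1  1  2
  i=3: 0  1  1  1  2  2  3
  i=4: 0  1  1  1  2  3  4
  i=5: 0  1  1  2  3  4  5
  i=6: 1  2  2  3  4  5  6
  i=7: 1  2  3  4  5  6  7

the unique w with this rank table is (7, 5, 2, 6, 4, 1, 3).

ℓ(w)=16; the 5 essential cells (i,j,r):

[(1, 6, 0), (2, 4, 0), (4, 4, 1), (5, 1, 0), (5, 3, 1)]


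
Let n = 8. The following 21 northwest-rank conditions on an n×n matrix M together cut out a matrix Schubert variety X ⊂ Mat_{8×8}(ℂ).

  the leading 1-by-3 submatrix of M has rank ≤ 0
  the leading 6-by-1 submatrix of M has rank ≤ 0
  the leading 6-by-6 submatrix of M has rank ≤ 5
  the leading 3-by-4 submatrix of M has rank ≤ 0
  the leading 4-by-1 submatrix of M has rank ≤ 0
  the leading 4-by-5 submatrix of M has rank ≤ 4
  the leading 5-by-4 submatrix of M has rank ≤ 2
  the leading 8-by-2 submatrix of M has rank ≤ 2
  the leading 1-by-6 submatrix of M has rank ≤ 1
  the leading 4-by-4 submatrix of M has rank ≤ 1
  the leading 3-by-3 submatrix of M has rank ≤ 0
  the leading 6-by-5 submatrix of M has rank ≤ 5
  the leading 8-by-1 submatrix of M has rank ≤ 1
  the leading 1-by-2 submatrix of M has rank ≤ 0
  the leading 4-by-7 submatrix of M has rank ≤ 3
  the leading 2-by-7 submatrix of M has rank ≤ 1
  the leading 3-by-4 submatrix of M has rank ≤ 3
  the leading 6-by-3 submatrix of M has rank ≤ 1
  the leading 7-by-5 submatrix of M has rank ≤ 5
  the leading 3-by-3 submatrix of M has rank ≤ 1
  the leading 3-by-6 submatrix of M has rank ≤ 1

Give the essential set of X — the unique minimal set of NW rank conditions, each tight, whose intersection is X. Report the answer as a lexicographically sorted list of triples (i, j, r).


Recovering R(i,j) via the rank-extension bound from the 21 conditions:

  R[1]: 0  0  0  0  1  1  1  1
  R[2]: 0  0  0  0  1  1  1  2
  R[3]: 0  0  0  0  1  1  2  3
  R[4]: 0  1  1  1  2  2  3  4
  R[5]: 0  1  1  2  3  3  4  5
  R[6]: 0  1  1  2  3  4  5  6
  R[7]: 1  2  2  3  4  5  6  7
  R[8]: 1  2  3  4  5  6  7  8

the unique w with this rank table is (5, 8, 7, 2, 4, 6, 1, 3).

D(w) has 20 cells with 5 SE-corners; essential set:

[(2, 7, 1), (3, 4, 0), (3, 6, 1), (6, 1, 0), (6, 3, 1)]
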